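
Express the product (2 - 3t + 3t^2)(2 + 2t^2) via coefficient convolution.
Ascending coefficients: a = [2, -3, 3], b = [2, 0, 2]. c[0] = 2×2 = 4; c[1] = 2×0 + -3×2 = -6; c[2] = 2×2 + -3×0 + 3×2 = 10; c[3] = -3×2 + 3×0 = -6; c[4] = 3×2 = 6. Result coefficients: [4, -6, 10, -6, 6] → 4 - 6t + 10t^2 - 6t^3 + 6t^4

4 - 6t + 10t^2 - 6t^3 + 6t^4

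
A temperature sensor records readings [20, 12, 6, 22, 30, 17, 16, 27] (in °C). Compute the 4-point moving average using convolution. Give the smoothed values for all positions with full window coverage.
4-point moving average kernel = [1, 1, 1, 1]. Apply in 'valid' mode (full window coverage): avg[0] = (20 + 12 + 6 + 22) / 4 = 15.0; avg[1] = (12 + 6 + 22 + 30) / 4 = 17.5; avg[2] = (6 + 22 + 30 + 17) / 4 = 18.75; avg[3] = (22 + 30 + 17 + 16) / 4 = 21.25; avg[4] = (30 + 17 + 16 + 27) / 4 = 22.5. Smoothed values: [15.0, 17.5, 18.75, 21.25, 22.5]

[15.0, 17.5, 18.75, 21.25, 22.5]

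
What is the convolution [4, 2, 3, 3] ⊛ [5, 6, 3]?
y[0] = 4×5 = 20; y[1] = 4×6 + 2×5 = 34; y[2] = 4×3 + 2×6 + 3×5 = 39; y[3] = 2×3 + 3×6 + 3×5 = 39; y[4] = 3×3 + 3×6 = 27; y[5] = 3×3 = 9

[20, 34, 39, 39, 27, 9]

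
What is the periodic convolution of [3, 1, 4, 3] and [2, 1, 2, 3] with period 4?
Use y[k] = Σ_j u[j]·v[(k-j) mod 4]. y[0] = 3×2 + 1×3 + 4×2 + 3×1 = 20; y[1] = 3×1 + 1×2 + 4×3 + 3×2 = 23; y[2] = 3×2 + 1×1 + 4×2 + 3×3 = 24; y[3] = 3×3 + 1×2 + 4×1 + 3×2 = 21. Result: [20, 23, 24, 21]

[20, 23, 24, 21]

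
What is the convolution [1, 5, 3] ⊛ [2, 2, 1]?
y[0] = 1×2 = 2; y[1] = 1×2 + 5×2 = 12; y[2] = 1×1 + 5×2 + 3×2 = 17; y[3] = 5×1 + 3×2 = 11; y[4] = 3×1 = 3

[2, 12, 17, 11, 3]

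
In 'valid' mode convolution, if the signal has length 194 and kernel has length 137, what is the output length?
'Valid' mode counts only positions where the kernel fully overlaps the signal: m - n + 1 = 194 - 137 + 1 = 58

58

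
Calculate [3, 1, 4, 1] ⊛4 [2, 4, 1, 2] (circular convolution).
Use y[k] = Σ_j s[j]·t[(k-j) mod 4]. y[0] = 3×2 + 1×2 + 4×1 + 1×4 = 16; y[1] = 3×4 + 1×2 + 4×2 + 1×1 = 23; y[2] = 3×1 + 1×4 + 4×2 + 1×2 = 17; y[3] = 3×2 + 1×1 + 4×4 + 1×2 = 25. Result: [16, 23, 17, 25]

[16, 23, 17, 25]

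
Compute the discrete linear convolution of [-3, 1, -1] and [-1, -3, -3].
y[0] = -3×-1 = 3; y[1] = -3×-3 + 1×-1 = 8; y[2] = -3×-3 + 1×-3 + -1×-1 = 7; y[3] = 1×-3 + -1×-3 = 0; y[4] = -1×-3 = 3

[3, 8, 7, 0, 3]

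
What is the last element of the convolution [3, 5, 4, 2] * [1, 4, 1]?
Use y[k] = Σ_i a[i]·b[k-i] at k=5. y[5] = 2×1 = 2

2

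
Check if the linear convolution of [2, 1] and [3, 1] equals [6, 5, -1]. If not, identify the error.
Recompute linear convolution of [2, 1] and [3, 1]: y[0] = 2×3 = 6; y[1] = 2×1 + 1×3 = 5; y[2] = 1×1 = 1 → [6, 5, 1]. Compare to given [6, 5, -1]: they differ at index 2: given -1, correct 1, so answer: No

No. Error at index 2: given -1, correct 1.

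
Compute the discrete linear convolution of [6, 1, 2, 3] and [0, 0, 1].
y[0] = 6×0 = 0; y[1] = 6×0 + 1×0 = 0; y[2] = 6×1 + 1×0 + 2×0 = 6; y[3] = 1×1 + 2×0 + 3×0 = 1; y[4] = 2×1 + 3×0 = 2; y[5] = 3×1 = 3

[0, 0, 6, 1, 2, 3]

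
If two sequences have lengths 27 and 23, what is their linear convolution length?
Linear/full convolution length: m + n - 1 = 27 + 23 - 1 = 49

49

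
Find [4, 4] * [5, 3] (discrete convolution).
y[0] = 4×5 = 20; y[1] = 4×3 + 4×5 = 32; y[2] = 4×3 = 12

[20, 32, 12]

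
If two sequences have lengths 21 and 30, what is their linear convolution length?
Linear/full convolution length: m + n - 1 = 21 + 30 - 1 = 50

50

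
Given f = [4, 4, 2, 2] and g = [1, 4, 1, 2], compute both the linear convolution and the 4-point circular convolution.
Linear: y_lin[0] = 4×1 = 4; y_lin[1] = 4×4 + 4×1 = 20; y_lin[2] = 4×1 + 4×4 + 2×1 = 22; y_lin[3] = 4×2 + 4×1 + 2×4 + 2×1 = 22; y_lin[4] = 4×2 + 2×1 + 2×4 = 18; y_lin[5] = 2×2 + 2×1 = 6; y_lin[6] = 2×2 = 4 → [4, 20, 22, 22, 18, 6, 4]. Circular (length 4): y[0] = 4×1 + 4×2 + 2×1 + 2×4 = 22; y[1] = 4×4 + 4×1 + 2×2 + 2×1 = 26; y[2] = 4×1 + 4×4 + 2×1 + 2×2 = 26; y[3] = 4×2 + 4×1 + 2×4 + 2×1 = 22 → [22, 26, 26, 22]

Linear: [4, 20, 22, 22, 18, 6, 4], Circular: [22, 26, 26, 22]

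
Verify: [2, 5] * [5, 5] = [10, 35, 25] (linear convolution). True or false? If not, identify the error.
Recompute linear convolution of [2, 5] and [5, 5]: y[0] = 2×5 = 10; y[1] = 2×5 + 5×5 = 35; y[2] = 5×5 = 25 → [10, 35, 25]. Given [10, 35, 25] matches, so answer: Yes

Yes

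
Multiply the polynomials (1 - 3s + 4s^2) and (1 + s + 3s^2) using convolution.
Ascending coefficients: a = [1, -3, 4], b = [1, 1, 3]. c[0] = 1×1 = 1; c[1] = 1×1 + -3×1 = -2; c[2] = 1×3 + -3×1 + 4×1 = 4; c[3] = -3×3 + 4×1 = -5; c[4] = 4×3 = 12. Result coefficients: [1, -2, 4, -5, 12] → 1 - 2s + 4s^2 - 5s^3 + 12s^4

1 - 2s + 4s^2 - 5s^3 + 12s^4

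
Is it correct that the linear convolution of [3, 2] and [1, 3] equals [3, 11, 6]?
Recompute linear convolution of [3, 2] and [1, 3]: y[0] = 3×1 = 3; y[1] = 3×3 + 2×1 = 11; y[2] = 2×3 = 6 → [3, 11, 6]. Given [3, 11, 6] matches, so answer: Yes

Yes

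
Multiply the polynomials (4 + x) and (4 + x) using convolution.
Ascending coefficients: a = [4, 1], b = [4, 1]. c[0] = 4×4 = 16; c[1] = 4×1 + 1×4 = 8; c[2] = 1×1 = 1. Result coefficients: [16, 8, 1] → 16 + 8x + x^2

16 + 8x + x^2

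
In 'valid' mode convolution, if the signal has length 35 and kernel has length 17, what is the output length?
'Valid' mode counts only positions where the kernel fully overlaps the signal: m - n + 1 = 35 - 17 + 1 = 19

19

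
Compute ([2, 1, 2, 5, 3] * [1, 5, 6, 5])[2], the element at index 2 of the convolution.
Use y[k] = Σ_i a[i]·b[k-i] at k=2. y[2] = 2×6 + 1×5 + 2×1 = 19

19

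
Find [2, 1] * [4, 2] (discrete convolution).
y[0] = 2×4 = 8; y[1] = 2×2 + 1×4 = 8; y[2] = 1×2 = 2

[8, 8, 2]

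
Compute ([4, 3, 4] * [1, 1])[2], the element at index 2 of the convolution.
Use y[k] = Σ_i a[i]·b[k-i] at k=2. y[2] = 3×1 + 4×1 = 7

7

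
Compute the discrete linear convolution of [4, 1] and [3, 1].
y[0] = 4×3 = 12; y[1] = 4×1 + 1×3 = 7; y[2] = 1×1 = 1

[12, 7, 1]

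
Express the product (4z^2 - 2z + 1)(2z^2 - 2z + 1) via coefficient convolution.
Ascending coefficients: a = [1, -2, 4], b = [1, -2, 2]. c[0] = 1×1 = 1; c[1] = 1×-2 + -2×1 = -4; c[2] = 1×2 + -2×-2 + 4×1 = 10; c[3] = -2×2 + 4×-2 = -12; c[4] = 4×2 = 8. Result coefficients: [1, -4, 10, -12, 8] → 8z^4 - 12z^3 + 10z^2 - 4z + 1

8z^4 - 12z^3 + 10z^2 - 4z + 1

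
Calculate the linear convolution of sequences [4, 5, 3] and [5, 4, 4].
y[0] = 4×5 = 20; y[1] = 4×4 + 5×5 = 41; y[2] = 4×4 + 5×4 + 3×5 = 51; y[3] = 5×4 + 3×4 = 32; y[4] = 3×4 = 12

[20, 41, 51, 32, 12]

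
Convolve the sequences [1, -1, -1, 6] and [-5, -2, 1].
y[0] = 1×-5 = -5; y[1] = 1×-2 + -1×-5 = 3; y[2] = 1×1 + -1×-2 + -1×-5 = 8; y[3] = -1×1 + -1×-2 + 6×-5 = -29; y[4] = -1×1 + 6×-2 = -13; y[5] = 6×1 = 6

[-5, 3, 8, -29, -13, 6]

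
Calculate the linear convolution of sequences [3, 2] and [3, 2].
y[0] = 3×3 = 9; y[1] = 3×2 + 2×3 = 12; y[2] = 2×2 = 4

[9, 12, 4]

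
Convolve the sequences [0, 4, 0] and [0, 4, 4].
y[0] = 0×0 = 0; y[1] = 0×4 + 4×0 = 0; y[2] = 0×4 + 4×4 + 0×0 = 16; y[3] = 4×4 + 0×4 = 16; y[4] = 0×4 = 0

[0, 0, 16, 16, 0]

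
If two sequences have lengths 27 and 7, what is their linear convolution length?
Linear/full convolution length: m + n - 1 = 27 + 7 - 1 = 33

33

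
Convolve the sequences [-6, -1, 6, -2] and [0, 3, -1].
y[0] = -6×0 = 0; y[1] = -6×3 + -1×0 = -18; y[2] = -6×-1 + -1×3 + 6×0 = 3; y[3] = -1×-1 + 6×3 + -2×0 = 19; y[4] = 6×-1 + -2×3 = -12; y[5] = -2×-1 = 2

[0, -18, 3, 19, -12, 2]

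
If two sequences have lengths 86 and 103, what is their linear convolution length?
Linear/full convolution length: m + n - 1 = 86 + 103 - 1 = 188

188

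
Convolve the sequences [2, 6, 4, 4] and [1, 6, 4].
y[0] = 2×1 = 2; y[1] = 2×6 + 6×1 = 18; y[2] = 2×4 + 6×6 + 4×1 = 48; y[3] = 6×4 + 4×6 + 4×1 = 52; y[4] = 4×4 + 4×6 = 40; y[5] = 4×4 = 16

[2, 18, 48, 52, 40, 16]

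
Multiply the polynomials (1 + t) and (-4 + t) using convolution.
Ascending coefficients: a = [1, 1], b = [-4, 1]. c[0] = 1×-4 = -4; c[1] = 1×1 + 1×-4 = -3; c[2] = 1×1 = 1. Result coefficients: [-4, -3, 1] → -4 - 3t + t^2

-4 - 3t + t^2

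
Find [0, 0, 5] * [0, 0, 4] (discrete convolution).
y[0] = 0×0 = 0; y[1] = 0×0 + 0×0 = 0; y[2] = 0×4 + 0×0 + 5×0 = 0; y[3] = 0×4 + 5×0 = 0; y[4] = 5×4 = 20

[0, 0, 0, 0, 20]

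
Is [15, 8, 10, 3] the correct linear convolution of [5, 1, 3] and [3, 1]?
Recompute linear convolution of [5, 1, 3] and [3, 1]: y[0] = 5×3 = 15; y[1] = 5×1 + 1×3 = 8; y[2] = 1×1 + 3×3 = 10; y[3] = 3×1 = 3 → [15, 8, 10, 3]. Given [15, 8, 10, 3] matches, so answer: Yes

Yes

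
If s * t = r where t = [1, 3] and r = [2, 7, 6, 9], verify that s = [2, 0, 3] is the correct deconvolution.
Forward-compute [2, 0, 3] * [1, 3]: r[0] = 2×1 = 2; r[1] = 2×3 + 0×1 = 6; r[2] = 0×3 + 3×1 = 3; r[3] = 3×3 = 9 → [2, 6, 3, 9]. Does not match given r = [2, 7, 6, 9].

Not verified. [2, 0, 3] * [1, 3] = [2, 6, 3, 9], which differs from [2, 7, 6, 9] at index 1.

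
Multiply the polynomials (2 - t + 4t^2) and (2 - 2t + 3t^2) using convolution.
Ascending coefficients: a = [2, -1, 4], b = [2, -2, 3]. c[0] = 2×2 = 4; c[1] = 2×-2 + -1×2 = -6; c[2] = 2×3 + -1×-2 + 4×2 = 16; c[3] = -1×3 + 4×-2 = -11; c[4] = 4×3 = 12. Result coefficients: [4, -6, 16, -11, 12] → 4 - 6t + 16t^2 - 11t^3 + 12t^4

4 - 6t + 16t^2 - 11t^3 + 12t^4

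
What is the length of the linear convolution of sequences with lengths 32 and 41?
Linear/full convolution length: m + n - 1 = 32 + 41 - 1 = 72

72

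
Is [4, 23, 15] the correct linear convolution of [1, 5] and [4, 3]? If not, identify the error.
Recompute linear convolution of [1, 5] and [4, 3]: y[0] = 1×4 = 4; y[1] = 1×3 + 5×4 = 23; y[2] = 5×3 = 15 → [4, 23, 15]. Given [4, 23, 15] matches, so answer: Yes

Yes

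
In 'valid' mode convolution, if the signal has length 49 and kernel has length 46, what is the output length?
'Valid' mode counts only positions where the kernel fully overlaps the signal: m - n + 1 = 49 - 46 + 1 = 4

4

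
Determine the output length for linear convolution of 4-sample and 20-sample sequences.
Linear/full convolution length: m + n - 1 = 4 + 20 - 1 = 23

23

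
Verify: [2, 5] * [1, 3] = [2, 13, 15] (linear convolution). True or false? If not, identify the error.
Recompute linear convolution of [2, 5] and [1, 3]: y[0] = 2×1 = 2; y[1] = 2×3 + 5×1 = 11; y[2] = 5×3 = 15 → [2, 11, 15]. Compare to given [2, 13, 15]: they differ at index 1: given 13, correct 11, so answer: No

No. Error at index 1: given 13, correct 11.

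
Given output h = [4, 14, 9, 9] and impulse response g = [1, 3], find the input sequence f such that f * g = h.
Deconvolve h=[4, 14, 9, 9] by g=[1, 3]. Since g[0]=1, solve forward: f[0] = h[0] / 1 = 4; f[1] = (h[1] - 4×3) / 1 = 2; f[2] = (h[2] - 2×3) / 1 = 3. So f = [4, 2, 3]. Check by forward convolution: h[0] = 4×1 = 4; h[1] = 4×3 + 2×1 = 14; h[2] = 2×3 + 3×1 = 9; h[3] = 3×3 = 9

[4, 2, 3]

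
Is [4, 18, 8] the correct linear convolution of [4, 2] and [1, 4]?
Recompute linear convolution of [4, 2] and [1, 4]: y[0] = 4×1 = 4; y[1] = 4×4 + 2×1 = 18; y[2] = 2×4 = 8 → [4, 18, 8]. Given [4, 18, 8] matches, so answer: Yes

Yes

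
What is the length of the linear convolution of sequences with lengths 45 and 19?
Linear/full convolution length: m + n - 1 = 45 + 19 - 1 = 63

63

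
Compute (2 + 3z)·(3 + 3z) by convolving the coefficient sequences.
Ascending coefficients: a = [2, 3], b = [3, 3]. c[0] = 2×3 = 6; c[1] = 2×3 + 3×3 = 15; c[2] = 3×3 = 9. Result coefficients: [6, 15, 9] → 6 + 15z + 9z^2

6 + 15z + 9z^2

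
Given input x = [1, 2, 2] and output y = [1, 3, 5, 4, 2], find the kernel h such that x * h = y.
Output length 5 = len(x) + len(h) - 1 ⇒ len(h) = 3. Solve h forward using h[k] = (y[k] - Σ_{i≥1} x[i]·h[k-i]) / x[0]: h[0] = y[0] / x[0] = 1 / 1 = 1; h[1] = (y[1] - 2×1) / x[0] = (3 - 2×1) / 1 = 1; h[2] = (y[2] - 2×1 - 2×1) / x[0] = (5 - 2×1 - 2×1) / 1 = 1. So h = [1, 1, 1]. Forward-check [1, 2, 2] * [1, 1, 1]: y[0] = 1×1 = 1; y[1] = 1×1 + 2×1 = 3; y[2] = 1×1 + 2×1 + 2×1 = 5; y[3] = 2×1 + 2×1 = 4; y[4] = 2×1 = 2 → [1, 3, 5, 4, 2] ✓

[1, 1, 1]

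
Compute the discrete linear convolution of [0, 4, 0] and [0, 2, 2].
y[0] = 0×0 = 0; y[1] = 0×2 + 4×0 = 0; y[2] = 0×2 + 4×2 + 0×0 = 8; y[3] = 4×2 + 0×2 = 8; y[4] = 0×2 = 0

[0, 0, 8, 8, 0]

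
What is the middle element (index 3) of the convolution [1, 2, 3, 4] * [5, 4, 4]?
Use y[k] = Σ_i a[i]·b[k-i] at k=3. y[3] = 2×4 + 3×4 + 4×5 = 40

40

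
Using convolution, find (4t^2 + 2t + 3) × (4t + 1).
Ascending coefficients: a = [3, 2, 4], b = [1, 4]. c[0] = 3×1 = 3; c[1] = 3×4 + 2×1 = 14; c[2] = 2×4 + 4×1 = 12; c[3] = 4×4 = 16. Result coefficients: [3, 14, 12, 16] → 16t^3 + 12t^2 + 14t + 3

16t^3 + 12t^2 + 14t + 3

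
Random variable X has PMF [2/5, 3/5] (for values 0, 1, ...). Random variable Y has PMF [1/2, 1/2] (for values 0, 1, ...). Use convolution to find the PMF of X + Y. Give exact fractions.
P(X+Y=k) = Σ_i P(X=i)·P(Y=k-i) — a convolution of [2/5, 3/5] and [1/2, 1/2]. P(X+Y=0) = (2/5)×(1/2) = 1/5; P(X+Y=1) = (2/5)×(1/2) + (3/5)×(1/2) = 1/5 + 3/10 = 1/2; P(X+Y=2) = (3/5)×(1/2) = 3/10. PMF: [1/5, 1/2, 3/10] (sums to 1 ✓)

[1/5, 1/2, 3/10]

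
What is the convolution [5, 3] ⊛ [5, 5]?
y[0] = 5×5 = 25; y[1] = 5×5 + 3×5 = 40; y[2] = 3×5 = 15

[25, 40, 15]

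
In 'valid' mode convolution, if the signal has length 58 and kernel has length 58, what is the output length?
'Valid' mode counts only positions where the kernel fully overlaps the signal: m - n + 1 = 58 - 58 + 1 = 1

1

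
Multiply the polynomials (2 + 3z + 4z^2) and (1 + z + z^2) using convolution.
Ascending coefficients: a = [2, 3, 4], b = [1, 1, 1]. c[0] = 2×1 = 2; c[1] = 2×1 + 3×1 = 5; c[2] = 2×1 + 3×1 + 4×1 = 9; c[3] = 3×1 + 4×1 = 7; c[4] = 4×1 = 4. Result coefficients: [2, 5, 9, 7, 4] → 2 + 5z + 9z^2 + 7z^3 + 4z^4

2 + 5z + 9z^2 + 7z^3 + 4z^4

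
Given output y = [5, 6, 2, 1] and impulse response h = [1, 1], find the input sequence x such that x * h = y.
Deconvolve y=[5, 6, 2, 1] by h=[1, 1]. Since h[0]=1, solve forward: x[0] = y[0] / 1 = 5; x[1] = (y[1] - 5×1) / 1 = 1; x[2] = (y[2] - 1×1) / 1 = 1. So x = [5, 1, 1]. Check by forward convolution: y[0] = 5×1 = 5; y[1] = 5×1 + 1×1 = 6; y[2] = 1×1 + 1×1 = 2; y[3] = 1×1 = 1

[5, 1, 1]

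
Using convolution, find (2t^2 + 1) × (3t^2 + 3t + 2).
Ascending coefficients: a = [1, 0, 2], b = [2, 3, 3]. c[0] = 1×2 = 2; c[1] = 1×3 + 0×2 = 3; c[2] = 1×3 + 0×3 + 2×2 = 7; c[3] = 0×3 + 2×3 = 6; c[4] = 2×3 = 6. Result coefficients: [2, 3, 7, 6, 6] → 6t^4 + 6t^3 + 7t^2 + 3t + 2

6t^4 + 6t^3 + 7t^2 + 3t + 2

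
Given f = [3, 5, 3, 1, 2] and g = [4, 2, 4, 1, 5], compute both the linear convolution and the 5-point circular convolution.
Linear: y_lin[0] = 3×4 = 12; y_lin[1] = 3×2 + 5×4 = 26; y_lin[2] = 3×4 + 5×2 + 3×4 = 34; y_lin[3] = 3×1 + 5×4 + 3×2 + 1×4 = 33; y_lin[4] = 3×5 + 5×1 + 3×4 + 1×2 + 2×4 = 42; y_lin[5] = 5×5 + 3×1 + 1×4 + 2×2 = 36; y_lin[6] = 3×5 + 1×1 + 2×4 = 24; y_lin[7] = 1×5 + 2×1 = 7; y_lin[8] = 2×5 = 10 → [12, 26, 34, 33, 42, 36, 24, 7, 10]. Circular (length 5): y[0] = 3×4 + 5×5 + 3×1 + 1×4 + 2×2 = 48; y[1] = 3×2 + 5×4 + 3×5 + 1×1 + 2×4 = 50; y[2] = 3×4 + 5×2 + 3×4 + 1×5 + 2×1 = 41; y[3] = 3×1 + 5×4 + 3×2 + 1×4 + 2×5 = 43; y[4] = 3×5 + 5×1 + 3×4 + 1×2 + 2×4 = 42 → [48, 50, 41, 43, 42]

Linear: [12, 26, 34, 33, 42, 36, 24, 7, 10], Circular: [48, 50, 41, 43, 42]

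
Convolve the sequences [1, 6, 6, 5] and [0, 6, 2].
y[0] = 1×0 = 0; y[1] = 1×6 + 6×0 = 6; y[2] = 1×2 + 6×6 + 6×0 = 38; y[3] = 6×2 + 6×6 + 5×0 = 48; y[4] = 6×2 + 5×6 = 42; y[5] = 5×2 = 10

[0, 6, 38, 48, 42, 10]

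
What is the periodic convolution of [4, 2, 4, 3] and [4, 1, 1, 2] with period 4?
Use y[k] = Σ_j f[j]·g[(k-j) mod 4]. y[0] = 4×4 + 2×2 + 4×1 + 3×1 = 27; y[1] = 4×1 + 2×4 + 4×2 + 3×1 = 23; y[2] = 4×1 + 2×1 + 4×4 + 3×2 = 28; y[3] = 4×2 + 2×1 + 4×1 + 3×4 = 26. Result: [27, 23, 28, 26]

[27, 23, 28, 26]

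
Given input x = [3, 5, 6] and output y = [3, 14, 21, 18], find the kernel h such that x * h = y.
Output length 4 = len(x) + len(h) - 1 ⇒ len(h) = 2. Solve h forward using h[k] = (y[k] - Σ_{i≥1} x[i]·h[k-i]) / x[0]: h[0] = y[0] / x[0] = 3 / 3 = 1; h[1] = (y[1] - 5×1) / x[0] = (14 - 5×1) / 3 = 3. So h = [1, 3]. Forward-check [3, 5, 6] * [1, 3]: y[0] = 3×1 = 3; y[1] = 3×3 + 5×1 = 14; y[2] = 5×3 + 6×1 = 21; y[3] = 6×3 = 18 → [3, 14, 21, 18] ✓

[1, 3]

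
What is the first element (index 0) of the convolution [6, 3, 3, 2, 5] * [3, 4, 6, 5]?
Use y[k] = Σ_i a[i]·b[k-i] at k=0. y[0] = 6×3 = 18

18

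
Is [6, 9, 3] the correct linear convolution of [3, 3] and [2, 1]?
Recompute linear convolution of [3, 3] and [2, 1]: y[0] = 3×2 = 6; y[1] = 3×1 + 3×2 = 9; y[2] = 3×1 = 3 → [6, 9, 3]. Given [6, 9, 3] matches, so answer: Yes

Yes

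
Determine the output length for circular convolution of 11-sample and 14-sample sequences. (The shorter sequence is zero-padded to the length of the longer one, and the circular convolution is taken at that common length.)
Circular convolution (zero-padding the shorter input) has length max(m, n) = max(11, 14) = 14

14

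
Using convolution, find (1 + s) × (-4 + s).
Ascending coefficients: a = [1, 1], b = [-4, 1]. c[0] = 1×-4 = -4; c[1] = 1×1 + 1×-4 = -3; c[2] = 1×1 = 1. Result coefficients: [-4, -3, 1] → -4 - 3s + s^2

-4 - 3s + s^2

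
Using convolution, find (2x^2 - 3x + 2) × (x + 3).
Ascending coefficients: a = [2, -3, 2], b = [3, 1]. c[0] = 2×3 = 6; c[1] = 2×1 + -3×3 = -7; c[2] = -3×1 + 2×3 = 3; c[3] = 2×1 = 2. Result coefficients: [6, -7, 3, 2] → 2x^3 + 3x^2 - 7x + 6

2x^3 + 3x^2 - 7x + 6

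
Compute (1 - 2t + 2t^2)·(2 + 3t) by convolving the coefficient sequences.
Ascending coefficients: a = [1, -2, 2], b = [2, 3]. c[0] = 1×2 = 2; c[1] = 1×3 + -2×2 = -1; c[2] = -2×3 + 2×2 = -2; c[3] = 2×3 = 6. Result coefficients: [2, -1, -2, 6] → 2 - t - 2t^2 + 6t^3

2 - t - 2t^2 + 6t^3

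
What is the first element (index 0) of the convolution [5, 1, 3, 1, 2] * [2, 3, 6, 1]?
Use y[k] = Σ_i a[i]·b[k-i] at k=0. y[0] = 5×2 = 10

10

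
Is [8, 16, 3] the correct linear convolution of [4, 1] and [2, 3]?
Recompute linear convolution of [4, 1] and [2, 3]: y[0] = 4×2 = 8; y[1] = 4×3 + 1×2 = 14; y[2] = 1×3 = 3 → [8, 14, 3]. Compare to given [8, 16, 3]: they differ at index 1: given 16, correct 14, so answer: No

No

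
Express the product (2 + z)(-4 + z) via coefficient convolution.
Ascending coefficients: a = [2, 1], b = [-4, 1]. c[0] = 2×-4 = -8; c[1] = 2×1 + 1×-4 = -2; c[2] = 1×1 = 1. Result coefficients: [-8, -2, 1] → -8 - 2z + z^2

-8 - 2z + z^2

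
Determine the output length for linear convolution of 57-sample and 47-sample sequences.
Linear/full convolution length: m + n - 1 = 57 + 47 - 1 = 103

103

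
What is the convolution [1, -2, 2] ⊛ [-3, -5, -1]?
y[0] = 1×-3 = -3; y[1] = 1×-5 + -2×-3 = 1; y[2] = 1×-1 + -2×-5 + 2×-3 = 3; y[3] = -2×-1 + 2×-5 = -8; y[4] = 2×-1 = -2

[-3, 1, 3, -8, -2]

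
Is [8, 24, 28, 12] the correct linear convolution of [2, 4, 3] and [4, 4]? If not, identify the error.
Recompute linear convolution of [2, 4, 3] and [4, 4]: y[0] = 2×4 = 8; y[1] = 2×4 + 4×4 = 24; y[2] = 4×4 + 3×4 = 28; y[3] = 3×4 = 12 → [8, 24, 28, 12]. Given [8, 24, 28, 12] matches, so answer: Yes

Yes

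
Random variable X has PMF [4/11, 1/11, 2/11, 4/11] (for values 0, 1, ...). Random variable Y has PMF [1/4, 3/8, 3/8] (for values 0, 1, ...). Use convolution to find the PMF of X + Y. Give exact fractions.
P(X+Y=k) = Σ_i P(X=i)·P(Y=k-i) — a convolution of [4/11, 1/11, 2/11, 4/11] and [1/4, 3/8, 3/8]. P(X+Y=0) = (4/11)×(1/4) = 1/11; P(X+Y=1) = (4/11)×(3/8) + (1/11)×(1/4) = 3/22 + 1/44 = 7/44; P(X+Y=2) = (4/11)×(3/8) + (1/11)×(3/8) + (2/11)×(1/4) = 3/22 + 3/88 + 1/22 = 19/88; P(X+Y=3) = (1/11)×(3/8) + (2/11)×(3/8) + (4/11)×(1/4) = 3/88 + 3/44 + 1/11 = 17/88; P(X+Y=4) = (2/11)×(3/8) + (4/11)×(3/8) = 3/44 + 3/22 = 9/44; P(X+Y=5) = (4/11)×(3/8) = 3/22. PMF: [1/11, 7/44, 19/88, 17/88, 9/44, 3/22] (sums to 1 ✓)

[1/11, 7/44, 19/88, 17/88, 9/44, 3/22]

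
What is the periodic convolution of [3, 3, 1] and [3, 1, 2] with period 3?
Use y[k] = Σ_j u[j]·v[(k-j) mod 3]. y[0] = 3×3 + 3×2 + 1×1 = 16; y[1] = 3×1 + 3×3 + 1×2 = 14; y[2] = 3×2 + 3×1 + 1×3 = 12. Result: [16, 14, 12]

[16, 14, 12]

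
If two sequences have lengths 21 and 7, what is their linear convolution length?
Linear/full convolution length: m + n - 1 = 21 + 7 - 1 = 27

27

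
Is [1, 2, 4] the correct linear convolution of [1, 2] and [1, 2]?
Recompute linear convolution of [1, 2] and [1, 2]: y[0] = 1×1 = 1; y[1] = 1×2 + 2×1 = 4; y[2] = 2×2 = 4 → [1, 4, 4]. Compare to given [1, 2, 4]: they differ at index 1: given 2, correct 4, so answer: No

No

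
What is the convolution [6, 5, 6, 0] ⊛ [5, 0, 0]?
y[0] = 6×5 = 30; y[1] = 6×0 + 5×5 = 25; y[2] = 6×0 + 5×0 + 6×5 = 30; y[3] = 5×0 + 6×0 + 0×5 = 0; y[4] = 6×0 + 0×0 = 0; y[5] = 0×0 = 0

[30, 25, 30, 0, 0, 0]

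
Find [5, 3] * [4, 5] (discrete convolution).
y[0] = 5×4 = 20; y[1] = 5×5 + 3×4 = 37; y[2] = 3×5 = 15

[20, 37, 15]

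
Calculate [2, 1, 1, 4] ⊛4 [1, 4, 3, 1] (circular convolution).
Use y[k] = Σ_j f[j]·g[(k-j) mod 4]. y[0] = 2×1 + 1×1 + 1×3 + 4×4 = 22; y[1] = 2×4 + 1×1 + 1×1 + 4×3 = 22; y[2] = 2×3 + 1×4 + 1×1 + 4×1 = 15; y[3] = 2×1 + 1×3 + 1×4 + 4×1 = 13. Result: [22, 22, 15, 13]

[22, 22, 15, 13]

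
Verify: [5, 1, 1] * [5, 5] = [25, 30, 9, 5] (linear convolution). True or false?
Recompute linear convolution of [5, 1, 1] and [5, 5]: y[0] = 5×5 = 25; y[1] = 5×5 + 1×5 = 30; y[2] = 1×5 + 1×5 = 10; y[3] = 1×5 = 5 → [25, 30, 10, 5]. Compare to given [25, 30, 9, 5]: they differ at index 2: given 9, correct 10, so answer: No

No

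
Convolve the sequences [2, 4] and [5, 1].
y[0] = 2×5 = 10; y[1] = 2×1 + 4×5 = 22; y[2] = 4×1 = 4

[10, 22, 4]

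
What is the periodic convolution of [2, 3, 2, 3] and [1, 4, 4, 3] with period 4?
Use y[k] = Σ_j f[j]·g[(k-j) mod 4]. y[0] = 2×1 + 3×3 + 2×4 + 3×4 = 31; y[1] = 2×4 + 3×1 + 2×3 + 3×4 = 29; y[2] = 2×4 + 3×4 + 2×1 + 3×3 = 31; y[3] = 2×3 + 3×4 + 2×4 + 3×1 = 29. Result: [31, 29, 31, 29]

[31, 29, 31, 29]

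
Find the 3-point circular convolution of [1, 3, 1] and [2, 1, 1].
Use y[k] = Σ_j f[j]·g[(k-j) mod 3]. y[0] = 1×2 + 3×1 + 1×1 = 6; y[1] = 1×1 + 3×2 + 1×1 = 8; y[2] = 1×1 + 3×1 + 1×2 = 6. Result: [6, 8, 6]

[6, 8, 6]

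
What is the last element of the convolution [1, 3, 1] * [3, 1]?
Use y[k] = Σ_i a[i]·b[k-i] at k=3. y[3] = 1×1 = 1

1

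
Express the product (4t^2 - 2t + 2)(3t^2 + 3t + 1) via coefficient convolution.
Ascending coefficients: a = [2, -2, 4], b = [1, 3, 3]. c[0] = 2×1 = 2; c[1] = 2×3 + -2×1 = 4; c[2] = 2×3 + -2×3 + 4×1 = 4; c[3] = -2×3 + 4×3 = 6; c[4] = 4×3 = 12. Result coefficients: [2, 4, 4, 6, 12] → 12t^4 + 6t^3 + 4t^2 + 4t + 2

12t^4 + 6t^3 + 4t^2 + 4t + 2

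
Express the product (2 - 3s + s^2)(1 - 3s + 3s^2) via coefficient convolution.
Ascending coefficients: a = [2, -3, 1], b = [1, -3, 3]. c[0] = 2×1 = 2; c[1] = 2×-3 + -3×1 = -9; c[2] = 2×3 + -3×-3 + 1×1 = 16; c[3] = -3×3 + 1×-3 = -12; c[4] = 1×3 = 3. Result coefficients: [2, -9, 16, -12, 3] → 2 - 9s + 16s^2 - 12s^3 + 3s^4

2 - 9s + 16s^2 - 12s^3 + 3s^4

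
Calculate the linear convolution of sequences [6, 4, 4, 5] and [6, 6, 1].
y[0] = 6×6 = 36; y[1] = 6×6 + 4×6 = 60; y[2] = 6×1 + 4×6 + 4×6 = 54; y[3] = 4×1 + 4×6 + 5×6 = 58; y[4] = 4×1 + 5×6 = 34; y[5] = 5×1 = 5

[36, 60, 54, 58, 34, 5]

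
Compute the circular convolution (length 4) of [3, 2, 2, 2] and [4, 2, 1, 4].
Use y[k] = Σ_j a[j]·b[(k-j) mod 4]. y[0] = 3×4 + 2×4 + 2×1 + 2×2 = 26; y[1] = 3×2 + 2×4 + 2×4 + 2×1 = 24; y[2] = 3×1 + 2×2 + 2×4 + 2×4 = 23; y[3] = 3×4 + 2×1 + 2×2 + 2×4 = 26. Result: [26, 24, 23, 26]

[26, 24, 23, 26]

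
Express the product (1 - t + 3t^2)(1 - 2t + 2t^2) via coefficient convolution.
Ascending coefficients: a = [1, -1, 3], b = [1, -2, 2]. c[0] = 1×1 = 1; c[1] = 1×-2 + -1×1 = -3; c[2] = 1×2 + -1×-2 + 3×1 = 7; c[3] = -1×2 + 3×-2 = -8; c[4] = 3×2 = 6. Result coefficients: [1, -3, 7, -8, 6] → 1 - 3t + 7t^2 - 8t^3 + 6t^4

1 - 3t + 7t^2 - 8t^3 + 6t^4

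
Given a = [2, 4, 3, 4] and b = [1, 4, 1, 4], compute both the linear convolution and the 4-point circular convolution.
Linear: y_lin[0] = 2×1 = 2; y_lin[1] = 2×4 + 4×1 = 12; y_lin[2] = 2×1 + 4×4 + 3×1 = 21; y_lin[3] = 2×4 + 4×1 + 3×4 + 4×1 = 28; y_lin[4] = 4×4 + 3×1 + 4×4 = 35; y_lin[5] = 3×4 + 4×1 = 16; y_lin[6] = 4×4 = 16 → [2, 12, 21, 28, 35, 16, 16]. Circular (length 4): y[0] = 2×1 + 4×4 + 3×1 + 4×4 = 37; y[1] = 2×4 + 4×1 + 3×4 + 4×1 = 28; y[2] = 2×1 + 4×4 + 3×1 + 4×4 = 37; y[3] = 2×4 + 4×1 + 3×4 + 4×1 = 28 → [37, 28, 37, 28]

Linear: [2, 12, 21, 28, 35, 16, 16], Circular: [37, 28, 37, 28]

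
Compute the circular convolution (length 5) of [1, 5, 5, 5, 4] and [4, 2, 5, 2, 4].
Use y[k] = Σ_j a[j]·b[(k-j) mod 5]. y[0] = 1×4 + 5×4 + 5×2 + 5×5 + 4×2 = 67; y[1] = 1×2 + 5×4 + 5×4 + 5×2 + 4×5 = 72; y[2] = 1×5 + 5×2 + 5×4 + 5×4 + 4×2 = 63; y[3] = 1×2 + 5×5 + 5×2 + 5×4 + 4×4 = 73; y[4] = 1×4 + 5×2 + 5×5 + 5×2 + 4×4 = 65. Result: [67, 72, 63, 73, 65]

[67, 72, 63, 73, 65]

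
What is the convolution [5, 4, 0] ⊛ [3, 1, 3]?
y[0] = 5×3 = 15; y[1] = 5×1 + 4×3 = 17; y[2] = 5×3 + 4×1 + 0×3 = 19; y[3] = 4×3 + 0×1 = 12; y[4] = 0×3 = 0

[15, 17, 19, 12, 0]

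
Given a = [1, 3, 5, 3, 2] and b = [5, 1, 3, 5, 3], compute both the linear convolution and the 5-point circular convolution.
Linear: y_lin[0] = 1×5 = 5; y_lin[1] = 1×1 + 3×5 = 16; y_lin[2] = 1×3 + 3×1 + 5×5 = 31; y_lin[3] = 1×5 + 3×3 + 5×1 + 3×5 = 34; y_lin[4] = 1×3 + 3×5 + 5×3 + 3×1 + 2×5 = 46; y_lin[5] = 3×3 + 5×5 + 3×3 + 2×1 = 45; y_lin[6] = 5×3 + 3×5 + 2×3 = 36; y_lin[7] = 3×3 + 2×5 = 19; y_lin[8] = 2×3 = 6 → [5, 16, 31, 34, 46, 45, 36, 19, 6]. Circular (length 5): y[0] = 1×5 + 3×3 + 5×5 + 3×3 + 2×1 = 50; y[1] = 1×1 + 3×5 + 5×3 + 3×5 + 2×3 = 52; y[2] = 1×3 + 3×1 + 5×5 + 3×3 + 2×5 = 50; y[3] = 1×5 + 3×3 + 5×1 + 3×5 + 2×3 = 40; y[4] = 1×3 + 3×5 + 5×3 + 3×1 + 2×5 = 46 → [50, 52, 50, 40, 46]

Linear: [5, 16, 31, 34, 46, 45, 36, 19, 6], Circular: [50, 52, 50, 40, 46]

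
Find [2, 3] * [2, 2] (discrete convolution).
y[0] = 2×2 = 4; y[1] = 2×2 + 3×2 = 10; y[2] = 3×2 = 6

[4, 10, 6]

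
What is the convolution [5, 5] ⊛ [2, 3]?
y[0] = 5×2 = 10; y[1] = 5×3 + 5×2 = 25; y[2] = 5×3 = 15

[10, 25, 15]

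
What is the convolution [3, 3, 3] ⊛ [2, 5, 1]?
y[0] = 3×2 = 6; y[1] = 3×5 + 3×2 = 21; y[2] = 3×1 + 3×5 + 3×2 = 24; y[3] = 3×1 + 3×5 = 18; y[4] = 3×1 = 3

[6, 21, 24, 18, 3]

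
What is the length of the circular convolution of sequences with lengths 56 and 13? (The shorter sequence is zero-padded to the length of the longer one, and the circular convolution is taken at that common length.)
Circular convolution (zero-padding the shorter input) has length max(m, n) = max(56, 13) = 56

56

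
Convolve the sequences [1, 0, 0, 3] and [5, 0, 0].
y[0] = 1×5 = 5; y[1] = 1×0 + 0×5 = 0; y[2] = 1×0 + 0×0 + 0×5 = 0; y[3] = 0×0 + 0×0 + 3×5 = 15; y[4] = 0×0 + 3×0 = 0; y[5] = 3×0 = 0

[5, 0, 0, 15, 0, 0]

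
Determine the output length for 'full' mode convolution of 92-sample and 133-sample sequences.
Linear/full convolution length: m + n - 1 = 92 + 133 - 1 = 224

224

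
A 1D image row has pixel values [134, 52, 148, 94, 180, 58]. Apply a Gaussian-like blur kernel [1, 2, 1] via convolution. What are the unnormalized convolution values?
Convolve image row [134, 52, 148, 94, 180, 58] with kernel [1, 2, 1]: y[0] = 134×1 = 134; y[1] = 134×2 + 52×1 = 320; y[2] = 134×1 + 52×2 + 148×1 = 386; y[3] = 52×1 + 148×2 + 94×1 = 442; y[4] = 148×1 + 94×2 + 180×1 = 516; y[5] = 94×1 + 180×2 + 58×1 = 512; y[6] = 180×1 + 58×2 = 296; y[7] = 58×1 = 58 → [134, 320, 386, 442, 516, 512, 296, 58]. Normalization factor = sum(kernel) = 4.

[134, 320, 386, 442, 516, 512, 296, 58]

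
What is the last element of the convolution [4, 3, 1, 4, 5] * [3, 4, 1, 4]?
Use y[k] = Σ_i a[i]·b[k-i] at k=7. y[7] = 5×4 = 20

20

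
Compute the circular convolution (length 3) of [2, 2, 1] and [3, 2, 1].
Use y[k] = Σ_j f[j]·g[(k-j) mod 3]. y[0] = 2×3 + 2×1 + 1×2 = 10; y[1] = 2×2 + 2×3 + 1×1 = 11; y[2] = 2×1 + 2×2 + 1×3 = 9. Result: [10, 11, 9]

[10, 11, 9]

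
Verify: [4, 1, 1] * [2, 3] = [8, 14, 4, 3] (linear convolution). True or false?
Recompute linear convolution of [4, 1, 1] and [2, 3]: y[0] = 4×2 = 8; y[1] = 4×3 + 1×2 = 14; y[2] = 1×3 + 1×2 = 5; y[3] = 1×3 = 3 → [8, 14, 5, 3]. Compare to given [8, 14, 4, 3]: they differ at index 2: given 4, correct 5, so answer: No

No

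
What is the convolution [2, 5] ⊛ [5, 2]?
y[0] = 2×5 = 10; y[1] = 2×2 + 5×5 = 29; y[2] = 5×2 = 10

[10, 29, 10]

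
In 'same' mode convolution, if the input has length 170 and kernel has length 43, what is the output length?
'Same' mode returns an output with the same length as the input: 170

170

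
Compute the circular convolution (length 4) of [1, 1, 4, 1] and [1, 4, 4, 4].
Use y[k] = Σ_j x[j]·h[(k-j) mod 4]. y[0] = 1×1 + 1×4 + 4×4 + 1×4 = 25; y[1] = 1×4 + 1×1 + 4×4 + 1×4 = 25; y[2] = 1×4 + 1×4 + 4×1 + 1×4 = 16; y[3] = 1×4 + 1×4 + 4×4 + 1×1 = 25. Result: [25, 25, 16, 25]

[25, 25, 16, 25]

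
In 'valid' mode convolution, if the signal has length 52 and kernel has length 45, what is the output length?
'Valid' mode counts only positions where the kernel fully overlaps the signal: m - n + 1 = 52 - 45 + 1 = 8

8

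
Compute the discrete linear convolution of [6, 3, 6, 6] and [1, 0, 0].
y[0] = 6×1 = 6; y[1] = 6×0 + 3×1 = 3; y[2] = 6×0 + 3×0 + 6×1 = 6; y[3] = 3×0 + 6×0 + 6×1 = 6; y[4] = 6×0 + 6×0 = 0; y[5] = 6×0 = 0

[6, 3, 6, 6, 0, 0]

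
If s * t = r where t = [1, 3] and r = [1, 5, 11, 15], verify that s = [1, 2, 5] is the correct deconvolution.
Forward-compute [1, 2, 5] * [1, 3]: r[0] = 1×1 = 1; r[1] = 1×3 + 2×1 = 5; r[2] = 2×3 + 5×1 = 11; r[3] = 5×3 = 15 → [1, 5, 11, 15]. Matches given r = [1, 5, 11, 15], so verified.

Verified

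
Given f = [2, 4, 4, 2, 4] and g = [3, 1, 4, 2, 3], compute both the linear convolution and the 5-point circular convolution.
Linear: y_lin[0] = 2×3 = 6; y_lin[1] = 2×1 + 4×3 = 14; y_lin[2] = 2×4 + 4×1 + 4×3 = 24; y_lin[3] = 2×2 + 4×4 + 4×1 + 2×3 = 30; y_lin[4] = 2×3 + 4×2 + 4×4 + 2×1 + 4×3 = 44; y_lin[5] = 4×3 + 4×2 + 2×4 + 4×1 = 32; y_lin[6] = 4×3 + 2×2 + 4×4 = 32; y_lin[7] = 2×3 + 4×2 = 14; y_lin[8] = 4×3 = 12 → [6, 14, 24, 30, 44, 32, 32, 14, 12]. Circular (length 5): y[0] = 2×3 + 4×3 + 4×2 + 2×4 + 4×1 = 38; y[1] = 2×1 + 4×3 + 4×3 + 2×2 + 4×4 = 46; y[2] = 2×4 + 4×1 + 4×3 + 2×3 + 4×2 = 38; y[3] = 2×2 + 4×4 + 4×1 + 2×3 + 4×3 = 42; y[4] = 2×3 + 4×2 + 4×4 + 2×1 + 4×3 = 44 → [38, 46, 38, 42, 44]

Linear: [6, 14, 24, 30, 44, 32, 32, 14, 12], Circular: [38, 46, 38, 42, 44]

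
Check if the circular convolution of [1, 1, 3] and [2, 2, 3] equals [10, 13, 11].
Recompute circular convolution of [1, 1, 3] and [2, 2, 3]: y[0] = 1×2 + 1×3 + 3×2 = 11; y[1] = 1×2 + 1×2 + 3×3 = 13; y[2] = 1×3 + 1×2 + 3×2 = 11 → [11, 13, 11]. Compare to given [10, 13, 11]: they differ at index 0: given 10, correct 11, so answer: No

No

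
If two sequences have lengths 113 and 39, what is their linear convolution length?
Linear/full convolution length: m + n - 1 = 113 + 39 - 1 = 151

151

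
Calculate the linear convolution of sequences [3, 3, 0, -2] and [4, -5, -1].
y[0] = 3×4 = 12; y[1] = 3×-5 + 3×4 = -3; y[2] = 3×-1 + 3×-5 + 0×4 = -18; y[3] = 3×-1 + 0×-5 + -2×4 = -11; y[4] = 0×-1 + -2×-5 = 10; y[5] = -2×-1 = 2

[12, -3, -18, -11, 10, 2]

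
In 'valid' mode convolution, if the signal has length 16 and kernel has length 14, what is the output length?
'Valid' mode counts only positions where the kernel fully overlaps the signal: m - n + 1 = 16 - 14 + 1 = 3

3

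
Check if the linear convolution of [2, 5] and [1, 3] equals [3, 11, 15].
Recompute linear convolution of [2, 5] and [1, 3]: y[0] = 2×1 = 2; y[1] = 2×3 + 5×1 = 11; y[2] = 5×3 = 15 → [2, 11, 15]. Compare to given [3, 11, 15]: they differ at index 0: given 3, correct 2, so answer: No

No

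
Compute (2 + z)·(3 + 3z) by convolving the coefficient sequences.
Ascending coefficients: a = [2, 1], b = [3, 3]. c[0] = 2×3 = 6; c[1] = 2×3 + 1×3 = 9; c[2] = 1×3 = 3. Result coefficients: [6, 9, 3] → 6 + 9z + 3z^2

6 + 9z + 3z^2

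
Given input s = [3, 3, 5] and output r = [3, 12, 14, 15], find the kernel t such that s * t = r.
Output length 4 = len(s) + len(t) - 1 ⇒ len(t) = 2. Solve t forward using t[k] = (r[k] - Σ_{i≥1} s[i]·t[k-i]) / s[0]: t[0] = r[0] / s[0] = 3 / 3 = 1; t[1] = (r[1] - 3×1) / s[0] = (12 - 3×1) / 3 = 3. So t = [1, 3]. Forward-check [3, 3, 5] * [1, 3]: r[0] = 3×1 = 3; r[1] = 3×3 + 3×1 = 12; r[2] = 3×3 + 5×1 = 14; r[3] = 5×3 = 15 → [3, 12, 14, 15] ✓

[1, 3]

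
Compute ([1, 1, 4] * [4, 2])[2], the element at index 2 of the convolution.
Use y[k] = Σ_i a[i]·b[k-i] at k=2. y[2] = 1×2 + 4×4 = 18

18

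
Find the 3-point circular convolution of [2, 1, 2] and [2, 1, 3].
Use y[k] = Σ_j f[j]·g[(k-j) mod 3]. y[0] = 2×2 + 1×3 + 2×1 = 9; y[1] = 2×1 + 1×2 + 2×3 = 10; y[2] = 2×3 + 1×1 + 2×2 = 11. Result: [9, 10, 11]

[9, 10, 11]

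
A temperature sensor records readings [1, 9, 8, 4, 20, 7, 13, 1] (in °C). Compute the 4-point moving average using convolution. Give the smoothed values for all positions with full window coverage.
4-point moving average kernel = [1, 1, 1, 1]. Apply in 'valid' mode (full window coverage): avg[0] = (1 + 9 + 8 + 4) / 4 = 5.5; avg[1] = (9 + 8 + 4 + 20) / 4 = 10.25; avg[2] = (8 + 4 + 20 + 7) / 4 = 9.75; avg[3] = (4 + 20 + 7 + 13) / 4 = 11.0; avg[4] = (20 + 7 + 13 + 1) / 4 = 10.25. Smoothed values: [5.5, 10.25, 9.75, 11.0, 10.25]

[5.5, 10.25, 9.75, 11.0, 10.25]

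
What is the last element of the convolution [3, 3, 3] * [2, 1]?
Use y[k] = Σ_i a[i]·b[k-i] at k=3. y[3] = 3×1 = 3

3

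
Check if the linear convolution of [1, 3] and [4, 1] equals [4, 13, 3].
Recompute linear convolution of [1, 3] and [4, 1]: y[0] = 1×4 = 4; y[1] = 1×1 + 3×4 = 13; y[2] = 3×1 = 3 → [4, 13, 3]. Given [4, 13, 3] matches, so answer: Yes

Yes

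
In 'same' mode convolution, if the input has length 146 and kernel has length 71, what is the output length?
'Same' mode returns an output with the same length as the input: 146

146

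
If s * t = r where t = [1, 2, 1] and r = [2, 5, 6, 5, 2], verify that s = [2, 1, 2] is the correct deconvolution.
Forward-compute [2, 1, 2] * [1, 2, 1]: r[0] = 2×1 = 2; r[1] = 2×2 + 1×1 = 5; r[2] = 2×1 + 1×2 + 2×1 = 6; r[3] = 1×1 + 2×2 = 5; r[4] = 2×1 = 2 → [2, 5, 6, 5, 2]. Matches given r = [2, 5, 6, 5, 2], so verified.

Verified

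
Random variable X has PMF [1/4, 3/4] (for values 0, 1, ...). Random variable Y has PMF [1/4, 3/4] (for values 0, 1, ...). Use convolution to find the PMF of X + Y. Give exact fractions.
P(X+Y=k) = Σ_i P(X=i)·P(Y=k-i) — a convolution of [1/4, 3/4] and [1/4, 3/4]. P(X+Y=0) = (1/4)×(1/4) = 1/16; P(X+Y=1) = (1/4)×(3/4) + (3/4)×(1/4) = 3/16 + 3/16 = 3/8; P(X+Y=2) = (3/4)×(3/4) = 9/16. PMF: [1/16, 3/8, 9/16] (sums to 1 ✓)

[1/16, 3/8, 9/16]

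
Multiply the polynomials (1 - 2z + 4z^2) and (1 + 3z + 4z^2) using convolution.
Ascending coefficients: a = [1, -2, 4], b = [1, 3, 4]. c[0] = 1×1 = 1; c[1] = 1×3 + -2×1 = 1; c[2] = 1×4 + -2×3 + 4×1 = 2; c[3] = -2×4 + 4×3 = 4; c[4] = 4×4 = 16. Result coefficients: [1, 1, 2, 4, 16] → 1 + z + 2z^2 + 4z^3 + 16z^4

1 + z + 2z^2 + 4z^3 + 16z^4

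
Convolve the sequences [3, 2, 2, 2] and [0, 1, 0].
y[0] = 3×0 = 0; y[1] = 3×1 + 2×0 = 3; y[2] = 3×0 + 2×1 + 2×0 = 2; y[3] = 2×0 + 2×1 + 2×0 = 2; y[4] = 2×0 + 2×1 = 2; y[5] = 2×0 = 0

[0, 3, 2, 2, 2, 0]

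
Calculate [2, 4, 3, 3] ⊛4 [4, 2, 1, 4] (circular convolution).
Use y[k] = Σ_j f[j]·g[(k-j) mod 4]. y[0] = 2×4 + 4×4 + 3×1 + 3×2 = 33; y[1] = 2×2 + 4×4 + 3×4 + 3×1 = 35; y[2] = 2×1 + 4×2 + 3×4 + 3×4 = 34; y[3] = 2×4 + 4×1 + 3×2 + 3×4 = 30. Result: [33, 35, 34, 30]

[33, 35, 34, 30]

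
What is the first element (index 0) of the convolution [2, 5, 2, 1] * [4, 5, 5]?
Use y[k] = Σ_i a[i]·b[k-i] at k=0. y[0] = 2×4 = 8

8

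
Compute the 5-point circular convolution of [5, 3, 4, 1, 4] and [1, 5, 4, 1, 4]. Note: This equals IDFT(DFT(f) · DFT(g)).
Either evaluate y[k] = Σ_j f[j]·g[(k-j) mod 5] directly, or use IDFT(DFT(f) · DFT(g)). y[0] = 5×1 + 3×4 + 4×1 + 1×4 + 4×5 = 45; y[1] = 5×5 + 3×1 + 4×4 + 1×1 + 4×4 = 61; y[2] = 5×4 + 3×5 + 4×1 + 1×4 + 4×1 = 47; y[3] = 5×1 + 3×4 + 4×5 + 1×1 + 4×4 = 54; y[4] = 5×4 + 3×1 + 4×4 + 1×5 + 4×1 = 48. Result: [45, 61, 47, 54, 48]

[45, 61, 47, 54, 48]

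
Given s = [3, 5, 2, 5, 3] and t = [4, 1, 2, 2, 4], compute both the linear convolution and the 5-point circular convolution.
Linear: y_lin[0] = 3×4 = 12; y_lin[1] = 3×1 + 5×4 = 23; y_lin[2] = 3×2 + 5×1 + 2×4 = 19; y_lin[3] = 3×2 + 5×2 + 2×1 + 5×4 = 38; y_lin[4] = 3×4 + 5×2 + 2×2 + 5×1 + 3×4 = 43; y_lin[5] = 5×4 + 2×2 + 5×2 + 3×1 = 37; y_lin[6] = 2×4 + 5×2 + 3×2 = 24; y_lin[7] = 5×4 + 3×2 = 26; y_lin[8] = 3×4 = 12 → [12, 23, 19, 38, 43, 37, 24, 26, 12]. Circular (length 5): y[0] = 3×4 + 5×4 + 2×2 + 5×2 + 3×1 = 49; y[1] = 3×1 + 5×4 + 2×4 + 5×2 + 3×2 = 47; y[2] = 3×2 + 5×1 + 2×4 + 5×4 + 3×2 = 45; y[3] = 3×2 + 5×2 + 2×1 + 5×4 + 3×4 = 50; y[4] = 3×4 + 5×2 + 2×2 + 5×1 + 3×4 = 43 → [49, 47, 45, 50, 43]

Linear: [12, 23, 19, 38, 43, 37, 24, 26, 12], Circular: [49, 47, 45, 50, 43]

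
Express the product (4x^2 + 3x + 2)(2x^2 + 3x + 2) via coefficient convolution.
Ascending coefficients: a = [2, 3, 4], b = [2, 3, 2]. c[0] = 2×2 = 4; c[1] = 2×3 + 3×2 = 12; c[2] = 2×2 + 3×3 + 4×2 = 21; c[3] = 3×2 + 4×3 = 18; c[4] = 4×2 = 8. Result coefficients: [4, 12, 21, 18, 8] → 8x^4 + 18x^3 + 21x^2 + 12x + 4

8x^4 + 18x^3 + 21x^2 + 12x + 4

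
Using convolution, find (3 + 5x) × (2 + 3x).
Ascending coefficients: a = [3, 5], b = [2, 3]. c[0] = 3×2 = 6; c[1] = 3×3 + 5×2 = 19; c[2] = 5×3 = 15. Result coefficients: [6, 19, 15] → 6 + 19x + 15x^2

6 + 19x + 15x^2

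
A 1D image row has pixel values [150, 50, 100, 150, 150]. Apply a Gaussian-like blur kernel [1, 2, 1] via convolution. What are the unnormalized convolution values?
Convolve image row [150, 50, 100, 150, 150] with kernel [1, 2, 1]: y[0] = 150×1 = 150; y[1] = 150×2 + 50×1 = 350; y[2] = 150×1 + 50×2 + 100×1 = 350; y[3] = 50×1 + 100×2 + 150×1 = 400; y[4] = 100×1 + 150×2 + 150×1 = 550; y[5] = 150×1 + 150×2 = 450; y[6] = 150×1 = 150 → [150, 350, 350, 400, 550, 450, 150]. Normalization factor = sum(kernel) = 4.

[150, 350, 350, 400, 550, 450, 150]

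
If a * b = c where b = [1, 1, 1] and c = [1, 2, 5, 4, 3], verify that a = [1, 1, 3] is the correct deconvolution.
Forward-compute [1, 1, 3] * [1, 1, 1]: c[0] = 1×1 = 1; c[1] = 1×1 + 1×1 = 2; c[2] = 1×1 + 1×1 + 3×1 = 5; c[3] = 1×1 + 3×1 = 4; c[4] = 3×1 = 3 → [1, 2, 5, 4, 3]. Matches given c = [1, 2, 5, 4, 3], so verified.

Verified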